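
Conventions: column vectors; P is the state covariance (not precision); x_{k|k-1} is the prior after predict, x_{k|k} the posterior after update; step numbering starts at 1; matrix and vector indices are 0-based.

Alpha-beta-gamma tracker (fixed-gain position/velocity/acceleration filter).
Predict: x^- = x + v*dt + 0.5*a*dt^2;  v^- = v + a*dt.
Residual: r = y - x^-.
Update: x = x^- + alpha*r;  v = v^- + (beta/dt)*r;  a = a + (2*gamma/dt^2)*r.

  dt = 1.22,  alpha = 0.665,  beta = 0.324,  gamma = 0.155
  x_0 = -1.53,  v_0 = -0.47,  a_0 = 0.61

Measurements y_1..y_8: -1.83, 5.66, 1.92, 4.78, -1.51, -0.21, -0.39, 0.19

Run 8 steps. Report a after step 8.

step 1: x_pred=-1.6494  r=-0.1806  x^+=-1.7695  v^+=0.2262  a^+=0.5724
step 2: x_pred=-1.0675  r=6.7275  x^+=3.4063  v^+=2.7112  a^+=1.9736
step 3: x_pred=8.1827  r=-6.2627  x^+=4.0180  v^+=3.4558  a^+=0.6692
step 4: x_pred=8.7321  r=-3.9521  x^+=6.1039  v^+=3.2226  a^+=-0.1539
step 5: x_pred=9.9210  r=-11.4310  x^+=2.3194  v^+=-0.0009  a^+=-2.5347
step 6: x_pred=0.4319  r=-0.6419  x^+=0.0050  v^+=-3.2638  a^+=-2.6684
step 7: x_pred=-5.9626  r=5.5726  x^+=-2.2568  v^+=-5.0393  a^+=-1.5078
step 8: x_pred=-9.5269  r=9.7169  x^+=-3.0652  v^+=-4.2983  a^+=0.5160

a_post = 0.5160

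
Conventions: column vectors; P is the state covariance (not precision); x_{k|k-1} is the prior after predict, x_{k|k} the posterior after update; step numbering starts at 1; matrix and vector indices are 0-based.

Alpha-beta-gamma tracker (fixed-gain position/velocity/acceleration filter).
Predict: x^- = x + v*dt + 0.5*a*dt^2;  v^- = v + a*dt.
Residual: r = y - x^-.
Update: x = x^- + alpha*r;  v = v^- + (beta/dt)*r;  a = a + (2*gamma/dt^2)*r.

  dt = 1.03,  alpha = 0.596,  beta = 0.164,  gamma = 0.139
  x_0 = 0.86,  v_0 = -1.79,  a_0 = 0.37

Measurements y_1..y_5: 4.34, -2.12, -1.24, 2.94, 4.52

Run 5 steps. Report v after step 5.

step 1: x_pred=-0.7874  r=5.1274  x^+=2.2685  v^+=-0.5925  a^+=1.7136
step 2: x_pred=2.5672  r=-4.6872  x^+=-0.2264  v^+=0.4262  a^+=0.4854
step 3: x_pred=0.4701  r=-1.7101  x^+=-0.5491  v^+=0.6538  a^+=0.0372
step 4: x_pred=0.1441  r=2.7959  x^+=1.8104  v^+=1.1374  a^+=0.7699
step 5: x_pred=3.3903  r=1.1297  x^+=4.0636  v^+=2.1102  a^+=1.0659

v_post = 2.1102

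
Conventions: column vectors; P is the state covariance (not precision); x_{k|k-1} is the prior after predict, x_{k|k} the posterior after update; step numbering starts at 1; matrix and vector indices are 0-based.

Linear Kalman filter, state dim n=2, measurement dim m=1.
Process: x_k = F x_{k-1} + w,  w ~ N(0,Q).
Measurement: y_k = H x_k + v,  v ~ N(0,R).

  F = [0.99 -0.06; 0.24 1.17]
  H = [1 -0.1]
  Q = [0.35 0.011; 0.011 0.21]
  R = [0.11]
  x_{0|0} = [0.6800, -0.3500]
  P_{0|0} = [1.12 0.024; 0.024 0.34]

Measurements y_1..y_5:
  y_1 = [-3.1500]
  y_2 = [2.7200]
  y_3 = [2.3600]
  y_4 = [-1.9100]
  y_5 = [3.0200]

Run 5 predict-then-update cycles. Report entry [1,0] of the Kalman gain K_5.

step 1: x^-=[0.6942, -0.2463]  P^-=[1.4461 0.2807; 0.2807 0.7534]  S=[1.5075]  K=[0.9407; 0.1362]  nu=[-3.8688]  x^+=[-2.9450, -0.7733]  P^+=[0.1122 0.0875; 0.0875 0.7254]
step 2: x^-=[-2.8692, -1.6116]  P^-=[0.4522 0.0869; 0.0869 1.2587]  S=[0.5574]  K=[0.7957; -0.0700]  nu=[5.4280]  x^+=[1.4497, -1.9914]  P^+=[0.0993 0.1179; 0.1179 1.2559]
step 3: x^-=[1.5547, -1.9820]  P^-=[0.4379 0.0813; 0.0813 2.0012]  S=[0.5516]  K=[0.7790; -0.2154]  nu=[0.6071]  x^+=[2.0277, -2.1128]  P^+=[0.1031 0.1739; 0.1739 1.9756]
step 4: x^-=[2.1341, -1.9854]  P^-=[0.4375 0.0957; 0.0957 3.0180]  S=[0.5585]  K=[0.7662; -0.3690]  nu=[-4.2427]  x^+=[-1.1164, -0.4197]  P^+=[0.1096 0.2536; 0.2536 2.9419]
step 5: x^-=[-1.0800, -0.7590]  P^-=[0.4379 0.1206; 0.1206 4.3859]  S=[0.5677]  K=[0.7502; -0.5602]  nu=[4.0241]  x^+=[1.9389, -3.0131]  P^+=[0.1184 0.3592; 0.3592 4.2078]

K[1,0] = -0.5602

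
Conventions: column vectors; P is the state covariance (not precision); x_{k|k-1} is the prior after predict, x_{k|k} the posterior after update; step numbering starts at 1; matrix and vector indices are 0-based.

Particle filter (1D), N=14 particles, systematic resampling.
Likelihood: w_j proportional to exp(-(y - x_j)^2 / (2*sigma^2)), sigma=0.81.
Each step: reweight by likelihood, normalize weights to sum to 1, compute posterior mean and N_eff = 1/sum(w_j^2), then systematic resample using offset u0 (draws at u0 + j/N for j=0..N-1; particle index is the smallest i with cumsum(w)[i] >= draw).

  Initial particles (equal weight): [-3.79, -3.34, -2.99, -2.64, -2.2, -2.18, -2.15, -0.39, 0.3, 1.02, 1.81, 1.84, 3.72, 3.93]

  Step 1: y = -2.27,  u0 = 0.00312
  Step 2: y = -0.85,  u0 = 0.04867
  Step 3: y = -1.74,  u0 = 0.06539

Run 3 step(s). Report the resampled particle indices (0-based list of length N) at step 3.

resampled_idx = [1, 2, 3, 4, 5, 6, 7, 8, 9, 10, 11, 12, 12, 13]

step 1: w=[0.0329, 0.0801, 0.1291, 0.1727, 0.1909, 0.1905, 0.1896, 0.0130, 0.0012, 0.0001, 0.0000, 0.0000, 0.0000, 0.0000]  mean=-2.4816  Neff=6.1423  idx=[0, 1, 2, 2, 3, 3, 4, 4, 4, 5, 5, 5, 6, 6]
step 2: w=[0.0006, 0.0038, 0.0131, 0.0131, 0.0374, 0.0374, 0.1073, 0.1073, 0.1073, 0.1118, 0.1118, 0.1118, 0.1187, 0.1187]  mean=-2.2404  Neff=9.6778  idx=[4, 6, 6, 7, 8, 8, 9, 10, 10, 11, 12, 12, 13, 13]
step 3: w=[0.0458, 0.0723, 0.0723, 0.0723, 0.0723, 0.0723, 0.0733, 0.0733, 0.0733, 0.0733, 0.0748, 0.0748, 0.0748, 0.0748]  mean=-2.1994  Neff=13.8607  idx=[1, 2, 3, 4, 5, 6, 7, 8, 9, 10, 11, 12, 12, 13]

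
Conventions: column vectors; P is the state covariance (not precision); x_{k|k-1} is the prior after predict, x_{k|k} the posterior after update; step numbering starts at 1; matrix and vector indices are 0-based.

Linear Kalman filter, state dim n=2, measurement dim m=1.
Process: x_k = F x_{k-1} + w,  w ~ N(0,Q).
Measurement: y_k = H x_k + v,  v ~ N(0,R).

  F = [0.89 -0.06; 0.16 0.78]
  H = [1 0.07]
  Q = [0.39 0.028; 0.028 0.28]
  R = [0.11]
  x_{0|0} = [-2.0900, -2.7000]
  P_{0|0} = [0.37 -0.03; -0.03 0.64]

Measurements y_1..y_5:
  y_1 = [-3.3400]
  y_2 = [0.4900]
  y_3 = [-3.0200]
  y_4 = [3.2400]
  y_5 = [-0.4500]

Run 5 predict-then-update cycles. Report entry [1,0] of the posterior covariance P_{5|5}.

P_post[1,0] = -0.0428

step 1: x^-=[-1.6981, -2.4404]  P^-=[0.6886 0.0302; 0.0302 0.6714]  S=[0.8061]  K=[0.8568; 0.0958]  nu=[-1.4711]  x^+=[-2.9586, -2.5813]  P^+=[0.0968 -0.0359; -0.0359 0.6640]
step 2: x^-=[-2.4783, -2.4868]  P^-=[0.4729 -0.0139; -0.0139 0.6775]  S=[0.5843]  K=[0.8077; 0.0574]  nu=[3.1423]  x^+=[0.0598, -2.3065]  P^+=[0.0917 -0.0410; -0.0410 0.6755]
step 3: x^-=[0.1916, -1.7895]  P^-=[0.4695 -0.0186; -0.0186 0.6831]  S=[0.5802]  K=[0.8069; 0.0503]  nu=[-3.0864]  x^+=[-2.2987, -1.9449]  P^+=[0.0917 -0.0422; -0.0422 0.6816]
step 4: x^-=[-1.9292, -1.8848]  P^-=[0.4696 -0.0197; -0.0197 0.6865]  S=[0.5802]  K=[0.8070; 0.0488]  nu=[5.3011]  x^+=[2.3488, -1.6258]  P^+=[0.0918 -0.0426; -0.0426 0.6852]
step 5: x^-=[2.1880, -0.8924]  P^-=[0.4697 -0.0202; -0.0202 0.6886]  S=[0.5802]  K=[0.8070; 0.0483]  nu=[-2.5755]  x^+=[0.1094, -1.0168]  P^+=[0.0918 -0.0428; -0.0428 0.6872]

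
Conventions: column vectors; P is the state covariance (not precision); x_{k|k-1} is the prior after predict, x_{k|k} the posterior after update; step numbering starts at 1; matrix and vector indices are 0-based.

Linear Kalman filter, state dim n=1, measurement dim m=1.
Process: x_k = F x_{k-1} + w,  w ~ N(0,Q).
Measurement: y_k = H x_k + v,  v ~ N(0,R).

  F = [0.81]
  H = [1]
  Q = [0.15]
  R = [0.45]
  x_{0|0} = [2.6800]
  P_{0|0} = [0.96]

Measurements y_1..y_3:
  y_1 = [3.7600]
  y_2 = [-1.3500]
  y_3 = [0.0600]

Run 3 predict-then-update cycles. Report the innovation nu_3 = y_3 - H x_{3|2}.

innov = [-0.6637]

step 1: x^-=[2.1708]  P^-=[0.7799]  S=[1.2299]  K=[0.6341]  nu=[1.5892]  x^+=[3.1785]  P^+=[0.2853]
step 2: x^-=[2.5746]  P^-=[0.3372]  S=[0.7872]  K=[0.4284]  nu=[-3.9246]  x^+=[0.8934]  P^+=[0.1928]
step 3: x^-=[0.7237]  P^-=[0.2765]  S=[0.7265]  K=[0.3806]  nu=[-0.6637]  x^+=[0.4711]  P^+=[0.1713]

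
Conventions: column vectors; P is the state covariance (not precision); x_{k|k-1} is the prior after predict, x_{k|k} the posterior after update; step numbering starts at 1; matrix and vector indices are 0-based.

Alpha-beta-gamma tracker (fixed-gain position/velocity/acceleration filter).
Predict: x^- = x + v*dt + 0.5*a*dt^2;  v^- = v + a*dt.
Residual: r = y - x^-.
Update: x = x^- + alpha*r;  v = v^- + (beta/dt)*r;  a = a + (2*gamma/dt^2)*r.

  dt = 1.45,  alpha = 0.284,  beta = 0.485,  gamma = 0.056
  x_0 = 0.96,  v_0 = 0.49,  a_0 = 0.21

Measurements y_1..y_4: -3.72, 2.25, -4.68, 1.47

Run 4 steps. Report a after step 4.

a_post = 0.1356

step 1: x_pred=1.8913  r=-5.6113  x^+=0.2977  v^+=-1.0824  a^+=-0.0889
step 2: x_pred=-1.3652  r=3.6152  x^+=-0.3385  v^+=-0.0021  a^+=0.1037
step 3: x_pred=-0.2325  r=-4.4475  x^+=-1.4956  v^+=-1.3393  a^+=-0.1332
step 4: x_pred=-3.5777  r=5.0477  x^+=-2.1442  v^+=0.1558  a^+=0.1356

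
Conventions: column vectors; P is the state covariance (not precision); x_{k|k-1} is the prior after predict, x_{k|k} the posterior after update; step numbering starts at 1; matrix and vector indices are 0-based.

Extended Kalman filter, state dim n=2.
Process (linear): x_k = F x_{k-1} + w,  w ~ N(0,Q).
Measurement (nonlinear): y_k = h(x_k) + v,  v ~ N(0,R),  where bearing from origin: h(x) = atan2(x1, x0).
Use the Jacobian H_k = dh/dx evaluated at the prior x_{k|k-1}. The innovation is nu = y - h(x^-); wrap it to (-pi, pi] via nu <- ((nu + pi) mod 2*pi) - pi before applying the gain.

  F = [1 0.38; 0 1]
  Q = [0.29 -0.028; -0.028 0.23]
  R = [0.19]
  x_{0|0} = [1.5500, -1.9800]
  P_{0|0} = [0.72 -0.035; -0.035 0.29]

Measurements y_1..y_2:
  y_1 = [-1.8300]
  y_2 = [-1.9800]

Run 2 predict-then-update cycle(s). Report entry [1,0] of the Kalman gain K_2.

K[1,0] = -0.2043

step 1: x^-=[0.7976, -1.9800]  P^-=[1.0253 0.0472; 0.0472 0.5200]  H_jac=[0.4345 0.1750]  S=[0.4067]  K=[1.1157; 0.2742]  nu=[-0.6421]  x^+=[0.0811, -2.1561]  P^+=[0.5190 -0.0772; -0.0772 0.4894]
step 2: x^-=[-0.7382, -2.1561]  P^-=[0.8209 0.0807; 0.0807 0.7194]  H_jac=[0.4151 -0.1421]  S=[0.3365]  K=[0.9787; -0.2043]  nu=[-0.0793]  x^+=[-0.8158, -2.1399]  P^+=[0.4986 0.1480; 0.1480 0.7054]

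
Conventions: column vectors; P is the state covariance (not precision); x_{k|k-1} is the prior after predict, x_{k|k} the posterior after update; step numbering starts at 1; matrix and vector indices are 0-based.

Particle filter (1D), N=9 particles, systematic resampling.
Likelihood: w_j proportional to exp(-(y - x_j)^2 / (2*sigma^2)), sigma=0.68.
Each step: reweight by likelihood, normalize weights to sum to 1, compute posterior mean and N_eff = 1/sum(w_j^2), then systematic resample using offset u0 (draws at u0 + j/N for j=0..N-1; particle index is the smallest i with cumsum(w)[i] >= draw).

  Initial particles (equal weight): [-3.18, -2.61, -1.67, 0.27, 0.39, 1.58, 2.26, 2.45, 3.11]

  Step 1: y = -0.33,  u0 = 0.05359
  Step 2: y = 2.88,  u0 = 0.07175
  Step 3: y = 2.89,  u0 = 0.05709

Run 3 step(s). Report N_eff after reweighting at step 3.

N_eff = 8.3758

step 1: w=[0.0001, 0.0026, 0.1013, 0.4785, 0.4032, 0.0137, 0.0005, 0.0002, 0.0000]  mean=0.1333  Neff=2.4877  idx=[2, 3, 3, 3, 3, 4, 4, 4, 4]
step 2: w=[0.0000, 0.0851, 0.0851, 0.0851, 0.0851, 0.1649, 0.1649, 0.1649, 0.1649]  mean=0.3492  Neff=7.2598  idx=[1, 3, 4, 5, 6, 6, 7, 8, 8]
step 3: w=[0.0682, 0.0682, 0.0682, 0.1326, 0.1326, 0.1326, 0.1326, 0.1326, 0.1326]  mean=0.3654  Neff=8.3758  idx=[0, 2, 3, 4, 5, 6, 6, 7, 8]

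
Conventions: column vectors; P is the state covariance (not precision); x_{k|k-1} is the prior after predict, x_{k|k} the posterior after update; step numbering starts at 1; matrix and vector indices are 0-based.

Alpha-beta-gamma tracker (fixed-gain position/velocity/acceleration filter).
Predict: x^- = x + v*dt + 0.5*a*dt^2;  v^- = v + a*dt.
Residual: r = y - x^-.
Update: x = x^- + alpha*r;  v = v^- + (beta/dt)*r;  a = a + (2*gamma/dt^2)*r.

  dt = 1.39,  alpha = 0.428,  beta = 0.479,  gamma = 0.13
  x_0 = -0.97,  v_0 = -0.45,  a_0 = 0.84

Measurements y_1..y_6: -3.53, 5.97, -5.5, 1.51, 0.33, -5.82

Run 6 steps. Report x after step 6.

x_post = -2.8746

step 1: x_pred=-0.7840  r=-2.7460  x^+=-1.9593  v^+=-0.2287  a^+=0.4705
step 2: x_pred=-1.8227  r=7.7927  x^+=1.5126  v^+=3.1107  a^+=1.5191
step 3: x_pred=7.3040  r=-12.8040  x^+=1.8239  v^+=0.8099  a^+=-0.2039
step 4: x_pred=2.7527  r=-1.2427  x^+=2.2208  v^+=0.0983  a^+=-0.3711
step 5: x_pred=1.9989  r=-1.6689  x^+=1.2846  v^+=-0.9927  a^+=-0.5957
step 6: x_pred=-0.6707  r=-5.1493  x^+=-2.8746  v^+=-3.5952  a^+=-1.2886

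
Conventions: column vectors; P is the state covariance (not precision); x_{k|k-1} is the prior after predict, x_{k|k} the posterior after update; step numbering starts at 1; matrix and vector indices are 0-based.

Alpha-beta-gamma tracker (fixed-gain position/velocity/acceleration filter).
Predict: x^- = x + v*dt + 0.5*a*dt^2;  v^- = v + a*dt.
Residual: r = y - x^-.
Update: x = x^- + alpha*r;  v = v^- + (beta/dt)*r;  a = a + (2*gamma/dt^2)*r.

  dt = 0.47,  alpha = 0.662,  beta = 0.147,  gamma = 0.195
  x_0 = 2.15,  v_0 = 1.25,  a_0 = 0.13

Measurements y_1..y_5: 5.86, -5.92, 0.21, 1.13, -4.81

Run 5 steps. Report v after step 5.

step 1: x_pred=2.7519  r=3.1081  x^+=4.8094  v^+=2.2832  a^+=5.6174
step 2: x_pred=6.5030  r=-12.4230  x^+=-1.7210  v^+=1.0379  a^+=-16.3154
step 3: x_pred=-3.0352  r=3.2452  x^+=-0.8869  v^+=-5.6153  a^+=-10.5860
step 4: x_pred=-4.6953  r=5.8253  x^+=-0.8390  v^+=-8.7688  a^+=-0.3013
step 5: x_pred=-4.9936  r=0.1836  x^+=-4.8720  v^+=-8.8530  a^+=0.0227

v_post = -8.8530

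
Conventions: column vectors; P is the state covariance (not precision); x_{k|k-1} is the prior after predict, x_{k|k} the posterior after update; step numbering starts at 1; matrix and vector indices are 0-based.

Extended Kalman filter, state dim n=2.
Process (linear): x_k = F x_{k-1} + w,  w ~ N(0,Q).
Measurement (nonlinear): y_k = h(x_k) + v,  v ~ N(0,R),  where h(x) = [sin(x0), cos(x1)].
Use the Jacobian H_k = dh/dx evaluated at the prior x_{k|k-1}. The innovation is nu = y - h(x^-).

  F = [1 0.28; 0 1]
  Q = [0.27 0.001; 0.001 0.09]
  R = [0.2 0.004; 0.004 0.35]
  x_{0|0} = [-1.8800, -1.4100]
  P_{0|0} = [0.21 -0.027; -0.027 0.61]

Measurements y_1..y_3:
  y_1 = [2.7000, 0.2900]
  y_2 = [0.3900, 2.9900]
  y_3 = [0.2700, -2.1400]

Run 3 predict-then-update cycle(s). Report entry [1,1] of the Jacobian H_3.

step 1: x^-=[-2.2748, -1.4100]  P^-=[0.5127 0.1448; 0.1448 0.7000]  H_jac=[-0.6473 0.0000; 0.0000 0.9871]  S=[0.4148 -0.0885; -0.0885 1.0321]  K=[-0.7849 0.0712; -0.0846 0.6622]  nu=[3.4623, 0.1299]  x^+=[-4.9829, -1.6170]  P^+=[0.2421 0.0221; 0.0221 0.2345]
step 2: x^-=[-5.4357, -1.6170]  P^-=[0.5428 0.0887; 0.0887 0.3245]  H_jac=[0.6618 0.0000; 0.0000 0.9989]  S=[0.4378 0.0626; 0.0626 0.6738]  K=[0.8126 0.0560; 0.0662 0.4749]  nu=[-0.3596, 3.0362]  x^+=[-5.5580, -0.1989]  P^+=[0.2459 0.0229; 0.0229 0.1667]
step 3: x^-=[-5.6137, -0.1989]  P^-=[0.5418 0.0705; 0.0705 0.2567]  H_jac=[0.7841 0.0000; 0.0000 0.1976]  S=[0.5331 0.0149; 0.0149 0.3600]  K=[0.7967 0.0057; 0.0999 0.1367]  nu=[-0.3506, -3.1203]  x^+=[-5.9107, -0.6605]  P^+=[0.2032 0.0262; 0.0262 0.2442]

H_jac[1,1] = 0.1976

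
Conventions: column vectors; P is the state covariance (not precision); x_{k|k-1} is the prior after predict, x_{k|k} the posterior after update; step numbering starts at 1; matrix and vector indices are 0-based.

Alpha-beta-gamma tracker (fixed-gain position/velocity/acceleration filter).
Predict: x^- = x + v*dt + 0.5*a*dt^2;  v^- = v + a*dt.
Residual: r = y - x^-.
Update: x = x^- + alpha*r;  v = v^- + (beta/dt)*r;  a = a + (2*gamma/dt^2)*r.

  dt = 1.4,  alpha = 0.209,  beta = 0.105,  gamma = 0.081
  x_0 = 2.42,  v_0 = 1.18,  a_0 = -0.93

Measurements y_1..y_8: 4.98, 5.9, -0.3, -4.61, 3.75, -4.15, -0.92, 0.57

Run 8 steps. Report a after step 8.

step 1: x_pred=3.1606  r=1.8194  x^+=3.5409  v^+=0.0145  a^+=-0.7796
step 2: x_pred=2.7971  r=3.1029  x^+=3.4456  v^+=-0.8443  a^+=-0.5232
step 3: x_pred=1.7509  r=-2.0509  x^+=1.3222  v^+=-1.7305  a^+=-0.6927
step 4: x_pred=-1.7793  r=-2.8307  x^+=-2.3709  v^+=-2.9126  a^+=-0.9266
step 5: x_pred=-7.3566  r=11.1066  x^+=-5.0353  v^+=-3.3768  a^+=-0.0086
step 6: x_pred=-9.7714  r=5.6214  x^+=-8.5965  v^+=-2.9673  a^+=0.4560
step 7: x_pred=-12.3039  r=11.3839  x^+=-9.9247  v^+=-1.4752  a^+=1.3969
step 8: x_pred=-10.6209  r=11.1909  x^+=-8.2820  v^+=1.3198  a^+=2.3219

a_post = 2.3219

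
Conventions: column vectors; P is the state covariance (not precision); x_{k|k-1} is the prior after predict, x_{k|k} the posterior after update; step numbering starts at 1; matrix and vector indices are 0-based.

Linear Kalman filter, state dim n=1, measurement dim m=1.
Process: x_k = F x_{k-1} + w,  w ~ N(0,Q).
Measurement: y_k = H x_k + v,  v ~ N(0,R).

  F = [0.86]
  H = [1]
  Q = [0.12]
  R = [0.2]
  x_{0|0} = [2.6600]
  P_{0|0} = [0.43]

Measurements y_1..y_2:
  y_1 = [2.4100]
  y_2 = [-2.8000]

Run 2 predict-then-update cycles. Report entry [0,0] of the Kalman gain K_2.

K[0,0] = 0.5256

step 1: x^-=[2.2876]  P^-=[0.4380]  S=[0.6380]  K=[0.6865]  nu=[0.1224]  x^+=[2.3716]  P^+=[0.1373]
step 2: x^-=[2.0396]  P^-=[0.2216]  S=[0.4216]  K=[0.5256]  nu=[-4.8396]  x^+=[-0.5039]  P^+=[0.1051]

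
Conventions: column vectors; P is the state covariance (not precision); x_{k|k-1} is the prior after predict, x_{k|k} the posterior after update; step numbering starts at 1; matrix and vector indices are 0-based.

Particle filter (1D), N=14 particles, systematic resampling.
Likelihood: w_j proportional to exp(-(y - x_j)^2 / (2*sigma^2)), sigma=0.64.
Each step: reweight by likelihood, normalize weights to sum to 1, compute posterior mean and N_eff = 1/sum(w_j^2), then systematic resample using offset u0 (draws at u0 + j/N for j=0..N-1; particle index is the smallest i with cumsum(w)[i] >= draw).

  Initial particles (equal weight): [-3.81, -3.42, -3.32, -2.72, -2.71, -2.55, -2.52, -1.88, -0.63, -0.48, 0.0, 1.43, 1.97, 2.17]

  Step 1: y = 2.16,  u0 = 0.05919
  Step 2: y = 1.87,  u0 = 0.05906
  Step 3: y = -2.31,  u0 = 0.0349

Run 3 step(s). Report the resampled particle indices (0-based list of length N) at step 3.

step 1: w=[0.0000, 0.0000, 0.0000, 0.0000, 0.0000, 0.0000, 0.0000, 0.0000, 0.0000, 0.0001, 0.0014, 0.2102, 0.3855, 0.4028]  mean=1.9341  Neff=2.8164  idx=[11, 11, 11, 12, 12, 12, 12, 12, 13, 13, 13, 13, 13, 13]
step 2: w=[0.0622, 0.0622, 0.0622, 0.0779, 0.0779, 0.0779, 0.0779, 0.0779, 0.0706, 0.0706, 0.0706, 0.0706, 0.0706, 0.0706]  mean=1.9539  Neff=13.9094  idx=[0, 2, 3, 4, 5, 5, 6, 7, 8, 9, 10, 11, 12, 13]
step 3: w=[0.4917, 0.4917, 0.0025, 0.0025, 0.0025, 0.0025, 0.0025, 0.0025, 0.0003, 0.0003, 0.0003, 0.0003, 0.0003, 0.0003]  mean=1.4394  Neff=2.0683  idx=[0, 0, 0, 0, 0, 0, 0, 1, 1, 1, 1, 1, 1, 1]

resampled_idx = [0, 0, 0, 0, 0, 0, 0, 1, 1, 1, 1, 1, 1, 1]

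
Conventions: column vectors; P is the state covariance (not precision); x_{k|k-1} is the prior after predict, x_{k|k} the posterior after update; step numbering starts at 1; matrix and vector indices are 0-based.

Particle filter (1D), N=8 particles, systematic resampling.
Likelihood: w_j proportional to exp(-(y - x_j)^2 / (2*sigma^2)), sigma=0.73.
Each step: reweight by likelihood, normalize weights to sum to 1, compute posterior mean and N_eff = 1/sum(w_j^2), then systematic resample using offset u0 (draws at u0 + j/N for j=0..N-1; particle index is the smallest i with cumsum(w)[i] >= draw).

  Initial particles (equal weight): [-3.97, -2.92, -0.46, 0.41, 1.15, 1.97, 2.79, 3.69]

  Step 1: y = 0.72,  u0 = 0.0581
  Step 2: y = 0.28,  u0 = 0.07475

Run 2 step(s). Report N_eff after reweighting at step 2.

N_eff = 6.4980

step 1: w=[0.0000, 0.0000, 0.1191, 0.4018, 0.3697, 0.1015, 0.0079, 0.0001]  mean=0.7574  Neff=3.0997  idx=[2, 3, 3, 3, 4, 4, 4, 5]
step 2: w=[0.1174, 0.1932, 0.1932, 0.1932, 0.0965, 0.0965, 0.0965, 0.0135]  mean=0.5430  Neff=6.4980  idx=[0, 1, 2, 2, 3, 4, 5, 6]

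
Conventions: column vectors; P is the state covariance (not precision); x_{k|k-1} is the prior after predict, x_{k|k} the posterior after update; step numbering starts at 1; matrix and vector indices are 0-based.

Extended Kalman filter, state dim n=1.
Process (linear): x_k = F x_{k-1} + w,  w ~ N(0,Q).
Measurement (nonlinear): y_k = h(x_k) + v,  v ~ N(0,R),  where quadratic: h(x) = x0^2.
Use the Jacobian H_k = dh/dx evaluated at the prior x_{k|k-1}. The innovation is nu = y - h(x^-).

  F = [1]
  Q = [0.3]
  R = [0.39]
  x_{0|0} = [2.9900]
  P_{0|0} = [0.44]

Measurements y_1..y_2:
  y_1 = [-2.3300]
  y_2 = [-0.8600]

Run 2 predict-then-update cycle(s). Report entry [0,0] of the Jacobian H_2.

H_jac[0,0] = 2.2655

step 1: x^-=[2.9900]  P^-=[0.7400]  H_jac=[5.9800]  S=[26.8527]  K=[0.1648]  nu=[-11.2701]  x^+=[1.1327]  P^+=[0.0107]
step 2: x^-=[1.1327]  P^-=[0.3107]  H_jac=[2.2655]  S=[1.9849]  K=[0.3547]  nu=[-2.1431]  x^+=[0.3726]  P^+=[0.0611]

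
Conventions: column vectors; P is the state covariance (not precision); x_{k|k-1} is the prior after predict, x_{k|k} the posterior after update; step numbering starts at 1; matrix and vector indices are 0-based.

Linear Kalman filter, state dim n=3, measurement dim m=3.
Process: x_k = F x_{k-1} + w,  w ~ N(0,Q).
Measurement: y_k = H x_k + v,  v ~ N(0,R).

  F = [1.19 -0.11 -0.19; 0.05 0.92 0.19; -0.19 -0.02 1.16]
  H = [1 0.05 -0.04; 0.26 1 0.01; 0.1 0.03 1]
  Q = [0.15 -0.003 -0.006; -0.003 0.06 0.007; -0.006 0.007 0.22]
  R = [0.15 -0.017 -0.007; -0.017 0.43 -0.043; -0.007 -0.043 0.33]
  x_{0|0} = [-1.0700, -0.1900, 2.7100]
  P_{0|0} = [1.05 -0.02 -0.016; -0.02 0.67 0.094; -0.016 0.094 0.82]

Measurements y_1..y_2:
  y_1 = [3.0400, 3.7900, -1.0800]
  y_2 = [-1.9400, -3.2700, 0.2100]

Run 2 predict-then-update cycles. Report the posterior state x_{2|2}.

x_post = [-0.6175, 0.1077, -0.0765]

step 1: x^-=[-1.7673, 0.2866, 3.3507]  P^-=[1.6910 -0.0816 -0.4569; -0.0816 0.6900 0.2686; -0.4569 0.2686 1.3641]  S=[1.8722 0.3636 -0.3363; 0.3636 1.1951 0.1759; -0.3363 0.1759 1.6359]  K=[0.9085 0.0183 0.0074; -0.1307 0.5897 0.0816; -0.1394 0.0650 0.7752]  nu=[4.9270, 3.9294, -4.2626]  x^+=[2.7498, 1.6119, -0.3850]  P^+=[0.1374 -0.0434 -0.0172; -0.0434 0.2636 -0.0011; -0.0172 -0.0011 0.2557]
step 2: x^-=[3.1681, 1.5473, -1.0013]  P^-=[0.3761 -0.0815 -0.1169; -0.0815 0.2880 0.0633; -0.1169 0.0633 0.5765]  S=[0.5287 0.0099 -0.1082; 0.0099 0.7017 0.0052; -0.1082 0.0052 0.8904]  K=[0.7112 0.0115 -0.0054; -0.1279 0.3825 0.0539; -0.1328 0.0524 0.6200]  nu=[-5.2256, -5.6310, 0.8481]  x^+=[-0.6175, 0.1077, -0.0765]  P^+=[0.1076 -0.0347 -0.0170; -0.0347 0.1733 0.0005; -0.0170 0.0005 0.2050]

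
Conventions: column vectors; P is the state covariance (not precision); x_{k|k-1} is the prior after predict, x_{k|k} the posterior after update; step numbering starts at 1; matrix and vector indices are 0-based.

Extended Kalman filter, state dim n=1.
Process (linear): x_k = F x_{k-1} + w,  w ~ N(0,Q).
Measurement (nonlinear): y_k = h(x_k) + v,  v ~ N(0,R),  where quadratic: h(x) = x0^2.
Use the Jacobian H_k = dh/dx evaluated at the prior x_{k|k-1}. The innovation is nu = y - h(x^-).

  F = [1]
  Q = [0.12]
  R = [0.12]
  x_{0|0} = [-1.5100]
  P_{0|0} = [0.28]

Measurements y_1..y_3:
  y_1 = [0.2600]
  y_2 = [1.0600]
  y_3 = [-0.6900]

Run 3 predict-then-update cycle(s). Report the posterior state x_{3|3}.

step 1: x^-=[-1.5100]  P^-=[0.4000]  H_jac=[-3.0200]  S=[3.7682]  K=[-0.3206]  nu=[-2.0201]  x^+=[-0.8624]  P^+=[0.0127]
step 2: x^-=[-0.8624]  P^-=[0.1327]  H_jac=[-1.7248]  S=[0.5149]  K=[-0.4447]  nu=[0.3163]  x^+=[-1.0030]  P^+=[0.0309]
step 3: x^-=[-1.0030]  P^-=[0.1509]  H_jac=[-2.0061]  S=[0.7274]  K=[-0.4163]  nu=[-1.6961]  x^+=[-0.2970]  P^+=[0.0249]

x_post = [-0.2970]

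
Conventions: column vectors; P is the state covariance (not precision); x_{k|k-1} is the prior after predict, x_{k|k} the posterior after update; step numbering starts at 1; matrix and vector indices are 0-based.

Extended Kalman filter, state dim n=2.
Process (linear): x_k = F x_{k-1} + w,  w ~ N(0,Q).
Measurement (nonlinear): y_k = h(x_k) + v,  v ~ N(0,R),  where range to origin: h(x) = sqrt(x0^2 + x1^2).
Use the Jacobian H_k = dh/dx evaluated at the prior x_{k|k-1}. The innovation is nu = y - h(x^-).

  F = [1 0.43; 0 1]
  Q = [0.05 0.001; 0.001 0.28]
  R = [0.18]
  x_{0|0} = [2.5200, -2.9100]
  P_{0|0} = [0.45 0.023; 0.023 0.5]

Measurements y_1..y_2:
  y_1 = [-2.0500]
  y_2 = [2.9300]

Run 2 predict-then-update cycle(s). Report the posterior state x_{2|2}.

step 1: x^-=[1.2687, -2.9100]  P^-=[0.6122 0.2390; 0.2390 0.7800]  H_jac=[0.3996 -0.9167]  S=[0.7581]  K=[0.0338; -0.8172]  nu=[-5.2245]  x^+=[1.0923, 1.3593]  P^+=[0.6114 0.2599; 0.2599 0.2738]
step 2: x^-=[1.6768, 1.3593]  P^-=[0.9355 0.3786; 0.3786 0.5538]  H_jac=[0.7768 0.6297]  S=[1.3346]  K=[0.7232; 0.4817]  nu=[0.7714]  x^+=[2.2347, 1.7309]  P^+=[0.2375 -0.0863; -0.0863 0.2441]

x_post = [2.2347, 1.7309]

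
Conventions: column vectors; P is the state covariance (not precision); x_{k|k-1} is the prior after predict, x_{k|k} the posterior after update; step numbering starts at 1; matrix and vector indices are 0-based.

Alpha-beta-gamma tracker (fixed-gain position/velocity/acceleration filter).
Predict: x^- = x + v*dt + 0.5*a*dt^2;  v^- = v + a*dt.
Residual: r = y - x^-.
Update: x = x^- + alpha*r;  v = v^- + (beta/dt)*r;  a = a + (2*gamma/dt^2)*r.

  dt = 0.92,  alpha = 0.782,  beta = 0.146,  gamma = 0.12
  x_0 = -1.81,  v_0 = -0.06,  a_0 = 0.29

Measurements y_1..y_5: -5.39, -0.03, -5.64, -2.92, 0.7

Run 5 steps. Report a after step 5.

step 1: x_pred=-1.7425  r=-3.6475  x^+=-4.5948  v^+=-0.3720  a^+=-0.7443
step 2: x_pred=-5.2521  r=5.2221  x^+=-1.1684  v^+=-0.2281  a^+=0.7365
step 3: x_pred=-1.0665  r=-4.5735  x^+=-4.6430  v^+=-0.2763  a^+=-0.5603
step 4: x_pred=-5.1343  r=2.2143  x^+=-3.4027  v^+=-0.4404  a^+=0.0675
step 5: x_pred=-3.7793  r=4.4793  x^+=-0.2765  v^+=0.3326  a^+=1.3377

a_post = 1.3377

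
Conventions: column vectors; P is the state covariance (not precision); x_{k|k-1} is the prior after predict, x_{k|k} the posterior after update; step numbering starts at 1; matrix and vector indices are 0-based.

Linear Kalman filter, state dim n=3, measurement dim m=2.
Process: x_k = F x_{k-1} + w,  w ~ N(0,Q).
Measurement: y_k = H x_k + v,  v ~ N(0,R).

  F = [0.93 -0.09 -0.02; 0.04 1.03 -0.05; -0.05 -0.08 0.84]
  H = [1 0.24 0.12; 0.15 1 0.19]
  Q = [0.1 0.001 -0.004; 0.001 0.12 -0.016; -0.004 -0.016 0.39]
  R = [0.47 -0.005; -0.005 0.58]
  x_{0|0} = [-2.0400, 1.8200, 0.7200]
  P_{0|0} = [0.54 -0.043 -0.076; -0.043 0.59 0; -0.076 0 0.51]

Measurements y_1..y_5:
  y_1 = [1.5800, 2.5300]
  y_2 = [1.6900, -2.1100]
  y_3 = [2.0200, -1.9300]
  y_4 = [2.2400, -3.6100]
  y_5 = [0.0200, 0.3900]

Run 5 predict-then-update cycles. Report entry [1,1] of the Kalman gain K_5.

K[1,1] = 0.4081

step 1: x^-=[-2.0754, 1.7570, 0.5612]  P^-=[0.5821 -0.0705 -0.0899; -0.0705 0.7448 -0.0875; -0.0899 -0.0875 0.7610]  S=[1.0454 0.1722; 0.1722 1.3059]  K=[0.5420 -0.0717; 0.0030 0.5491; -0.0247 0.0367]  nu=[3.1664, 0.9777]  x^+=[-0.4292, 2.3035, 0.5187]  P^+=[0.2816 -0.0721 -0.0761; -0.0721 0.3505 -0.1114; -0.0761 -0.1114 0.7589]
step 2: x^-=[-0.6168, 2.3295, 0.2729]  P^-=[0.3612 -0.0836 -0.0736; -0.0836 0.5000 -0.1729; -0.0736 -0.1729 0.9492]  S=[0.8059 0.0602; 0.0602 1.0274]  K=[0.4173 -0.0667; -0.0137 0.4433; -0.0012 -0.0035]  nu=[1.7150, -4.3989]  x^+=[0.3924, 0.3560, 0.2860]  P^+=[0.2196 -0.0598 -0.0733; -0.0598 0.2987 -0.1714; -0.0733 -0.1714 0.9492]
step 3: x^-=[0.3272, 0.3681, 0.1921]  P^-=[0.3049 -0.0684 -0.0685; -0.0684 0.4526 -0.2292; -0.0685 -0.2292 1.0910]  S=[0.7542 0.0511; 0.0511 0.9673]  K=[0.3754 -0.0568; -0.0111 0.4129; 0.0121 -0.0340]  nu=[1.5814, -2.3837]  x^+=[1.0562, -0.6337, 0.2922]  P^+=[0.1976 -0.0505 -0.0731; -0.0505 0.2881 -0.2158; -0.0731 -0.2158 1.0898]
step 4: x^-=[1.0334, -0.6250, 0.2433]  P^-=[0.2841 -0.0586 -0.0671; -0.0586 0.4471 -0.2734; -0.0671 -0.2734 1.1960]  S=[0.7371 0.0523; 0.0523 0.9513]  K=[0.3590 -0.0499; -0.0072 0.4065; 0.0189 -0.0601]  nu=[1.3274, -3.1862]  x^+=[1.6689, -1.9298, 0.4600]  P^+=[0.1886 -0.0450 -0.0738; -0.0450 0.2901 -0.2505; -0.0738 -0.2505 1.1924]
step 5: x^-=[1.7166, -1.9439, 0.4574]  P^-=[0.2753 -0.0531 -0.0668; -0.0531 0.4535 -0.3083; -0.0668 -0.3083 1.2732]  S=[0.7305 0.0542; 0.0542 0.9487]  K=[0.3519 -0.0459; -0.0046 0.4081; 0.0226 -0.0818]  nu=[-1.2849, 1.9895]  x^+=[1.1730, -1.1260, 0.2657]  P^+=[0.1846 -0.0419 -0.0745; -0.0419 0.2957 -0.2770; -0.0745 -0.2770 1.2667]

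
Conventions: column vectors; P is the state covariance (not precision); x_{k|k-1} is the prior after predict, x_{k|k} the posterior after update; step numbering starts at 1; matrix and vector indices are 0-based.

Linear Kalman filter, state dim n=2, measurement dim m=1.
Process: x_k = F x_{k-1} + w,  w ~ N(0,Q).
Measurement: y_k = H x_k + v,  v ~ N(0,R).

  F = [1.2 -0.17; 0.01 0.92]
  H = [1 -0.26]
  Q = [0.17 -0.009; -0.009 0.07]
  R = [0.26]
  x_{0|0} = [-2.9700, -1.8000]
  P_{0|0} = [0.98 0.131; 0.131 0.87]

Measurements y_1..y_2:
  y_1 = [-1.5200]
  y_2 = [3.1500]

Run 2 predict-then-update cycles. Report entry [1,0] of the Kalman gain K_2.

step 1: x^-=[-3.2580, -1.6857]  P^-=[1.5529 0.0111; 0.0111 0.8089]  S=[1.8618]  K=[0.8325; -0.1070]  nu=[1.2997]  x^+=[-2.1759, -1.8248]  P^+=[0.2625 0.1769; 0.1769 0.7876]
step 2: x^-=[-2.3009, -1.7005]  P^-=[0.4985 0.0660; 0.0660 0.7399]  S=[0.7742]  K=[0.6217; -0.1632]  nu=[5.0088]  x^+=[0.8132, -2.5180]  P^+=[0.1992 0.1446; 0.1446 0.7193]

K[1,0] = -0.1632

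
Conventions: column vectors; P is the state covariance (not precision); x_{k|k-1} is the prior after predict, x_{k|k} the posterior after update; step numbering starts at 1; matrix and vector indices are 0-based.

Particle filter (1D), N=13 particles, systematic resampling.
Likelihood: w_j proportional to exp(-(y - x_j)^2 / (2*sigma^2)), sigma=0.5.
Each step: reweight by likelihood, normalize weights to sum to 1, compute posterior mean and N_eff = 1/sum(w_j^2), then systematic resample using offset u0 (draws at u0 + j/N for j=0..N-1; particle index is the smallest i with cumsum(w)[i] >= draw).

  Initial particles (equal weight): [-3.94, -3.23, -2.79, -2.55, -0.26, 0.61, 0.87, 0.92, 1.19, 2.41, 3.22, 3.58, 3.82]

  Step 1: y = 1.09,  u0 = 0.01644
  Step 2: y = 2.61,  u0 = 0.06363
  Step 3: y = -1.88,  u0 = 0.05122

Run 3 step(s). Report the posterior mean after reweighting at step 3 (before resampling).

post_mean = 0.9263

step 1: w=[0.0000, 0.0000, 0.0000, 0.0000, 0.0074, 0.1792, 0.2579, 0.2682, 0.2785, 0.0087, 0.0000, 0.0000, 0.0000]  mean=0.9310  Neff=4.0280  idx=[5, 5, 5, 6, 6, 6, 7, 7, 7, 7, 8, 8, 8]
step 2: w=[0.0045, 0.0045, 0.0045, 0.0315, 0.0315, 0.0315, 0.0444, 0.0444, 0.0444, 0.0444, 0.2381, 0.2381, 0.2381]  mean=1.1040  Neff=5.5244  idx=[4, 6, 8, 10, 10, 10, 11, 11, 11, 11, 12, 12, 12]
step 3: w=[0.4185, 0.2403, 0.2403, 0.0101, 0.0101, 0.0101, 0.0101, 0.0101, 0.0101, 0.0101, 0.0101, 0.0101, 0.0101]  mean=0.9263  Neff=3.4289  idx=[0, 0, 0, 0, 0, 1, 1, 1, 2, 2, 2, 2, 10]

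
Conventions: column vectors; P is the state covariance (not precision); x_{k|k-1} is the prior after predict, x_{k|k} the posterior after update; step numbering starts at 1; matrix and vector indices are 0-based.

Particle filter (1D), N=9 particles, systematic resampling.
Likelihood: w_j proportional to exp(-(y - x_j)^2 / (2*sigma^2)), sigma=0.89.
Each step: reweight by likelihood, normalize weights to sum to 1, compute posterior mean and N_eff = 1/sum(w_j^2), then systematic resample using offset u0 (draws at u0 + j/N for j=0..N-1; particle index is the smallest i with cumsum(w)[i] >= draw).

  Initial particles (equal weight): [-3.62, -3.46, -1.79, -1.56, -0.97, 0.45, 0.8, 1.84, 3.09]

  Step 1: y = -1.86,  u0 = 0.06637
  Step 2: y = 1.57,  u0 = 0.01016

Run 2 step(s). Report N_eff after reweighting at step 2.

step 1: w=[0.0482, 0.0677, 0.3397, 0.3219, 0.2067, 0.0117, 0.0039, 0.0001, 0.0000]  mean=-1.7111  Neff=3.7197  idx=[1, 2, 2, 2, 3, 3, 3, 4, 4]
step 2: w=[0.0000, 0.0188, 0.0188, 0.0188, 0.0483, 0.0483, 0.0483, 0.3993, 0.3993]  mean=-1.1019  Neff=3.0592  idx=[1, 5, 7, 7, 7, 7, 8, 8, 8]

N_eff = 3.0592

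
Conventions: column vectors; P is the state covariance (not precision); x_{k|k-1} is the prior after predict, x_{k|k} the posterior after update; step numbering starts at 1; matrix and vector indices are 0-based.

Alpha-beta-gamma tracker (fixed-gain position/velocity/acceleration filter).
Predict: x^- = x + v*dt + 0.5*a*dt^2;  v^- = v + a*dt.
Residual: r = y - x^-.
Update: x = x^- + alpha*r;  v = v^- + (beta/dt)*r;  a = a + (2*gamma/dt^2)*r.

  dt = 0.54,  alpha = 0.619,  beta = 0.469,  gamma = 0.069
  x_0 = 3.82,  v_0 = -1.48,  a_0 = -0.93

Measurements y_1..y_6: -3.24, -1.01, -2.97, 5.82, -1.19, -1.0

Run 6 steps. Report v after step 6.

step 1: x_pred=2.8852  r=-6.1252  x^+=-0.9063  v^+=-7.3021  a^+=-3.8288
step 2: x_pred=-5.4076  r=4.3976  x^+=-2.6855  v^+=-5.5502  a^+=-1.7476
step 3: x_pred=-5.9374  r=2.9674  x^+=-4.1006  v^+=-3.9166  a^+=-0.3433
step 4: x_pred=-6.2656  r=12.0856  x^+=1.2154  v^+=6.3946  a^+=5.3763
step 5: x_pred=5.4523  r=-6.6423  x^+=1.3407  v^+=3.5288  a^+=2.2328
step 6: x_pred=3.5718  r=-4.5718  x^+=0.7419  v^+=0.7638  a^+=0.0692

v_post = 0.7638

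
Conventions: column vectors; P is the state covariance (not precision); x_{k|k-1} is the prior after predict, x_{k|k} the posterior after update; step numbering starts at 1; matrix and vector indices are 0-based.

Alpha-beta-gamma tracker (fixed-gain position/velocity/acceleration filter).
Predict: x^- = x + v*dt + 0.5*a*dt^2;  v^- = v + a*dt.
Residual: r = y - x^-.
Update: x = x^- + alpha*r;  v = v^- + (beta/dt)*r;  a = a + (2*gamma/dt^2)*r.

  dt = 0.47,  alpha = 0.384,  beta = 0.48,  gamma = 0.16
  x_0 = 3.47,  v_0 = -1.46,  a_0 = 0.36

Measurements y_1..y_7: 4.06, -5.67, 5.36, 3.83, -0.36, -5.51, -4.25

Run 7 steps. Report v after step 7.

v_post = -10.9645

step 1: x_pred=2.8236  r=1.2364  x^+=3.2984  v^+=-0.0281  a^+=2.1511
step 2: x_pred=3.5228  r=-9.1928  x^+=-0.0073  v^+=-8.4054  a^+=-11.1657
step 3: x_pred=-5.1910  r=10.5510  x^+=-1.1394  v^+=-2.8777  a^+=4.1188
step 4: x_pred=-2.0371  r=5.8671  x^+=0.2159  v^+=5.0500  a^+=12.6179
step 5: x_pred=3.9830  r=-4.3430  x^+=2.3153  v^+=6.5449  a^+=6.3265
step 6: x_pred=6.0902  r=-11.6002  x^+=1.6357  v^+=-2.3286  a^+=-10.4778
step 7: x_pred=-0.6160  r=-3.6340  x^+=-2.0115  v^+=-10.9645  a^+=-15.7421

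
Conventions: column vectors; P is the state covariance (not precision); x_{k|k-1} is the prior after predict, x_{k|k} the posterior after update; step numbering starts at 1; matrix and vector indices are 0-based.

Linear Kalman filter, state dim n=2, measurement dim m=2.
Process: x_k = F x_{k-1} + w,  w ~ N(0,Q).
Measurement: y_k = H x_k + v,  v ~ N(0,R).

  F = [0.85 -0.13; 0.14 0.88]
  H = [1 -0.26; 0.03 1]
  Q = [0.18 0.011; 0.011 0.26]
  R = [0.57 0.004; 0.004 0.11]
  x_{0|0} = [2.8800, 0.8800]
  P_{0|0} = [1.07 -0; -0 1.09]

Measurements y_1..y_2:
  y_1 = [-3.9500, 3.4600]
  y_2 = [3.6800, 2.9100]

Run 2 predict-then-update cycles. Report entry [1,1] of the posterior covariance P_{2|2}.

step 1: x^-=[2.3336, 1.1776]  P^-=[0.9715 0.0136; 0.0136 1.1251]  S=[1.6105 -0.2458; -0.2458 1.2368]  K=[0.6253 0.1589; -0.0353 0.9030]  nu=[-5.9774, 2.2124]  x^+=[-1.0525, 3.3865]  P^+=[0.3594 0.0092; 0.0092 0.0989]
step 2: x^-=[-1.3349, 2.8328]  P^-=[0.4393 0.0492; 0.0492 0.3459]  S=[1.0072 -0.0240; -0.0240 0.4593]  K=[0.4273 0.1581; -0.0225 0.7552]  nu=[5.7514, 0.1173]  x^+=[1.1411, 2.7919]  P^+=[0.2472 0.0117; 0.0117 0.0826]

P_post[1,1] = 0.0826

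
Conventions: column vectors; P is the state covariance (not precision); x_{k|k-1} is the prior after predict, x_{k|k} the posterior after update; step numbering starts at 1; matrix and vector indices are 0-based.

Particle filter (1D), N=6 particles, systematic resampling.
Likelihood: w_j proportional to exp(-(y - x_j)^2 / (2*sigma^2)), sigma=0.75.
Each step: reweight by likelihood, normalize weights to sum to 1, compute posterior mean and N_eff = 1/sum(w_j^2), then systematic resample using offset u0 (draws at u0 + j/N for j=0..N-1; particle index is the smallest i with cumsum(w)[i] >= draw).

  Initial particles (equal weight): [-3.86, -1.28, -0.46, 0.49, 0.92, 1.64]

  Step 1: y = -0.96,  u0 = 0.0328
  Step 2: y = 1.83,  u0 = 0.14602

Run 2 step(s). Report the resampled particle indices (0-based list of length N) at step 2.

step 1: w=[0.0003, 0.4769, 0.4183, 0.0806, 0.0226, 0.0013]  mean=-0.7417  Neff=2.4422  idx=[1, 1, 1, 2, 2, 2]
step 2: w=[0.0064, 0.0064, 0.0064, 0.3269, 0.3269, 0.3269]  mean=-0.4757  Neff=3.1171  idx=[3, 3, 4, 4, 5, 5]

resampled_idx = [3, 3, 4, 4, 5, 5]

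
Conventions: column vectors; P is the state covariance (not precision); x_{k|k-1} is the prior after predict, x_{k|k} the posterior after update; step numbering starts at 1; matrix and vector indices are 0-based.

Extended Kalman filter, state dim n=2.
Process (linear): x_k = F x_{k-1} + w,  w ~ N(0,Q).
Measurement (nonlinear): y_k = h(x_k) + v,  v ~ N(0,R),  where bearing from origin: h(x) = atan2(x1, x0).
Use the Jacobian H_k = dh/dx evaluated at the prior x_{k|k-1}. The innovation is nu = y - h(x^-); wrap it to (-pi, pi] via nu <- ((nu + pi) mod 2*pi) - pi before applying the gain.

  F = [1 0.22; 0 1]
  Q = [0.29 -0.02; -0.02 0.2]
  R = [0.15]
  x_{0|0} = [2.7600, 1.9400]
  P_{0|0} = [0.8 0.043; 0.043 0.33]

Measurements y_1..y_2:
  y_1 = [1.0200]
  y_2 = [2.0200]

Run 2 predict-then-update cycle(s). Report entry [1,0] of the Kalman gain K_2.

K[1,0] = 0.5470

step 1: x^-=[3.1868, 1.9400]  P^-=[1.1249 0.0956; 0.0956 0.5300]  H_jac=[-0.1394 0.2289]  S=[0.1935]  K=[-0.6970; 0.5581]  nu=[0.4732]  x^+=[2.8570, 2.2041]  P^+=[1.0309 0.1709; 0.1709 0.4697]
step 2: x^-=[3.3419, 2.2041]  P^-=[1.4188 0.2542; 0.2542 0.6697]  H_jac=[-0.1375 0.2085]  S=[0.1914]  K=[-0.7426; 0.5470]  nu=[1.4370]  x^+=[2.2748, 2.9902]  P^+=[1.3133 0.3320; 0.3320 0.6124]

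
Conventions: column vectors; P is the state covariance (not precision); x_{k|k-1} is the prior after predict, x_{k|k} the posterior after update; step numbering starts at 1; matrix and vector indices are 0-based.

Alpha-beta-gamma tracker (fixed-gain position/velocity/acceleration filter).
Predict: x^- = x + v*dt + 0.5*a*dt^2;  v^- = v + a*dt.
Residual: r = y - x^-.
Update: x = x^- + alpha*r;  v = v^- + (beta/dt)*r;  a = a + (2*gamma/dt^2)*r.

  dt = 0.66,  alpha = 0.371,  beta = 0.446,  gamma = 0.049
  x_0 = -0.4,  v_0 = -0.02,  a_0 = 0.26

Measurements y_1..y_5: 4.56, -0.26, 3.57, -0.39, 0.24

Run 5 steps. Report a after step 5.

step 1: x_pred=-0.3566  r=4.9166  x^+=1.4675  v^+=3.4740  a^+=1.3661
step 2: x_pred=4.0579  r=-4.3179  x^+=2.4559  v^+=1.4578  a^+=0.3947
step 3: x_pred=3.5041  r=0.0659  x^+=3.5285  v^+=1.7629  a^+=0.4095
step 4: x_pred=4.7812  r=-5.1712  x^+=2.8627  v^+=-1.4613  a^+=-0.7539
step 5: x_pred=1.7340  r=-1.4940  x^+=1.1797  v^+=-2.9685  a^+=-1.0900

a_post = -1.0900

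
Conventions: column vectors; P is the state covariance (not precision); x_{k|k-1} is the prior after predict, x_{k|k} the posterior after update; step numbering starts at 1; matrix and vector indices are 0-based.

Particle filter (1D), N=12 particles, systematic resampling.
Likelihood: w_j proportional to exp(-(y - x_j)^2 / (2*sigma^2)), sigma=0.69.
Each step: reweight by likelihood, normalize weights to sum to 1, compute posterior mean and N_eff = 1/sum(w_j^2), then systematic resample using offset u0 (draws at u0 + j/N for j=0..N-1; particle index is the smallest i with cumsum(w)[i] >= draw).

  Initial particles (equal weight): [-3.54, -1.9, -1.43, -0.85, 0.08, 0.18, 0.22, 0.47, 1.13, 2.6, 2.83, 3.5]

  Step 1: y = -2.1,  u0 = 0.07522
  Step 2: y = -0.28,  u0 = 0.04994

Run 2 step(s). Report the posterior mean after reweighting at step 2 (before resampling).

post_mean = -0.9064

step 1: w=[0.0595, 0.5032, 0.3275, 0.1017, 0.0036, 0.0022, 0.0018, 0.0005, 0.0000, 0.0000, 0.0000, 0.0000]  mean=-1.7199  Neff=2.6713  idx=[1, 1, 1, 1, 1, 1, 2, 2, 2, 2, 3, 4]
step 2: w=[0.0214, 0.0214, 0.0214, 0.0214, 0.0214, 0.0214, 0.0842, 0.0842, 0.0842, 0.0842, 0.2400, 0.2946]  mean=-0.9064  Neff=5.6981  idx=[2, 6, 7, 8, 9, 10, 10, 10, 11, 11, 11, 11]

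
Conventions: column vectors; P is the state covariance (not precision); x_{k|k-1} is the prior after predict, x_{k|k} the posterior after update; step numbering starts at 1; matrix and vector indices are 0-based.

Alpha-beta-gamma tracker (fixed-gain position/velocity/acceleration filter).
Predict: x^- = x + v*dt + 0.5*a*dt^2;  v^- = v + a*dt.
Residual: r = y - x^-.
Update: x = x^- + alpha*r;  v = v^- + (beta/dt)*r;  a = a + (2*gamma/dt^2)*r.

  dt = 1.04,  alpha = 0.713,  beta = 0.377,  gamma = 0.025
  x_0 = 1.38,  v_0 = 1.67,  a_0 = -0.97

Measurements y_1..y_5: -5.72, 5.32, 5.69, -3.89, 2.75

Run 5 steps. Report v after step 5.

v_post = -1.3228

step 1: x_pred=2.5922  r=-8.3122  x^+=-3.3344  v^+=-2.3520  a^+=-1.3543
step 2: x_pred=-6.5128  r=11.8328  x^+=1.9240  v^+=0.5290  a^+=-0.8072
step 3: x_pred=2.0376  r=3.6524  x^+=4.6418  v^+=1.0135  a^+=-0.6384
step 4: x_pred=5.3505  r=-9.2405  x^+=-1.2380  v^+=-3.0002  a^+=-1.0656
step 5: x_pred=-4.9344  r=7.6844  x^+=0.5446  v^+=-1.3228  a^+=-0.7103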